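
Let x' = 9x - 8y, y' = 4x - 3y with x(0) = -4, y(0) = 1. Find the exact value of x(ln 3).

-2412

A = [[9,-8],[4,-3]]; eigenvalues λ = 1, 5.
Eigenvectors: (1,1) for λ=1, (-2,-1) for λ=5.
From the initial condition, c_1 = 6, c_2 = 5.
x(ln 3) = (6)(3^1)(1) + (5)(3^5)(-2) = -2412.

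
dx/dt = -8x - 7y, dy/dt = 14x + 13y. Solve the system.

Coefficient matrix A = [[-8, -7], [14, 13]].
Characteristic polynomial det(A - λI) = λ^2 - 5λ - 6 = 0.
Eigenvalues λ = -1, 6.
For λ=-1: (A-λI) row 1 is [-7, -7], so an eigenvector is (-1, 1).
For λ=6: (A-λI) row 1 is [-14, -7], so an eigenvector is (1, -2).
General solution: C_1e^(-t)(-1,1) + C_2e^(6t)(1,-2).

x(t) = -C_1e^(-t) + C_2e^(6t), y(t) = C_1e^(-t) - 2C_2e^(6t)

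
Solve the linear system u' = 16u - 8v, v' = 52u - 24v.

u(t) = C_1e^(-4t)sin(4t) - C_1e^(-4t)cos(4t) - C_2e^(-4t)sin(4t) - C_2e^(-4t)cos(4t), v(t) = 2C_1e^(-4t)sin(4t) - 3C_1e^(-4t)cos(4t) - 3C_2e^(-4t)sin(4t) - 2C_2e^(-4t)cos(4t)

Coefficient matrix A = [[16, -8], [52, -24]].
Characteristic polynomial det(A - λI) = λ^2 + 8λ + 32 = 0.
Eigenvalues λ = -4 ± 4i (complex conjugate pair).
For λ=-4+4i: an eigenvector is (-1,-3) - i(1,2) = (-1 - i, -3 - 2i).
A real fundamental pair from Re and Im of e^((-4+4i)t)v: X_1 = e^(-4t)(cos(4t)·(-1,-3) + sin(4t)·(1,2)), X_2 = e^(-4t)(sin(4t)·(-1,-3) - cos(4t)·(1,2)).
General solution: C_1X_1 + C_2X_2.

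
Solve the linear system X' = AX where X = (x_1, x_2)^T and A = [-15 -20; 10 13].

x_1(t) = K_1e^(-t)sin(2t) - 3K_1e^(-t)cos(2t) - 3K_2e^(-t)sin(2t) - K_2e^(-t)cos(2t), x_2(t) = -K_1e^(-t)sin(2t) + 2K_1e^(-t)cos(2t) + 2K_2e^(-t)sin(2t) + K_2e^(-t)cos(2t)

Coefficient matrix A = [[-15, -20], [10, 13]].
Characteristic polynomial det(A - λI) = λ^2 + 2λ + 5 = 0.
Eigenvalues λ = -1 ± 2i (complex conjugate pair).
For λ=-1+2i: an eigenvector is (-3,2) - i(1,-1) = (-3 - i, 2 + i).
A real fundamental pair from Re and Im of e^((-1+2i)t)v: X_1 = e^(-t)(cos(2t)·(-3,2) + sin(2t)·(1,-1)), X_2 = e^(-t)(sin(2t)·(-3,2) - cos(2t)·(1,-1)).
General solution: K_1X_1 + K_2X_2.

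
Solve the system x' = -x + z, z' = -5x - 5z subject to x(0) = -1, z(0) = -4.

x(t) = -6e^(-3t)sin(t) - e^(-3t)cos(t), z(t) = 13e^(-3t)sin(t) - 4e^(-3t)cos(t)

Coefficient matrix A = [[-1, 1], [-5, -5]].
Characteristic polynomial det(A - λI) = λ^2 + 6λ + 10 = 0.
Eigenvalues λ = -3 ± i (complex conjugate pair).
For λ=-3+i: an eigenvector is (-1,2) - i(0,1) = (-1, 2 - i).
A real fundamental pair from Re and Im of e^((-3+i)t)v: X_1 = e^(-3t)(cos(t)·(-1,2) + sin(t)·(0,1)), X_2 = e^(-3t)(sin(t)·(-1,2) - cos(t)·(0,1)).
General solution: c_1X_1 + c_2X_2.
Applying x(0)=-1, z(0)=-4 gives c_1=1, c_2=6.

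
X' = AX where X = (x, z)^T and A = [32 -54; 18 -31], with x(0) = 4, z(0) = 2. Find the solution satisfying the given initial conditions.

x(t) = 4e^(5t), z(t) = 2e^(5t)

Coefficient matrix A = [[32, -54], [18, -31]].
Characteristic polynomial det(A - λI) = λ^2 - λ - 20 = 0.
Eigenvalues λ = -4, 5.
For λ=-4: (A-λI) row 1 is [36, -54], so an eigenvector is (3, 2).
For λ=5: (A-λI) row 1 is [27, -54], so an eigenvector is (2, 1).
General solution: c_1e^(-4t)(3,2) + c_2e^(5t)(2,1).
Applying x(0)=4, z(0)=2 gives c_1=0, c_2=2.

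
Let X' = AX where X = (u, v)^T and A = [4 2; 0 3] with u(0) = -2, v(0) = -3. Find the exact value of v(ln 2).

A = [[4,2],[0,3]]; eigenvalues λ = 3, 4.
Eigenvectors: (-2,1) for λ=3, (1,0) for λ=4.
From the initial condition, c_1 = -3, c_2 = -8.
v(ln 2) = (-3)(2^3)(1) + (-8)(2^4)(0) = -24.

-24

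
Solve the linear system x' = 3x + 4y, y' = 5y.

x(t) = 2c_1e^(5t) + c_2e^(3t), y(t) = c_1e^(5t)

Coefficient matrix A = [[3, 4], [0, 5]].
Characteristic polynomial det(A - λI) = λ^2 - 8λ + 15 = 0.
Eigenvalues λ = 5, 3.
For λ=5: (A-λI) row 1 is [-2, 4], so an eigenvector is (2, 1).
For λ=3: (A-λI) row 1 is [0, 4], so an eigenvector is (1, 0).
General solution: c_1e^(5t)(2,1) + c_2e^(3t)(1,0).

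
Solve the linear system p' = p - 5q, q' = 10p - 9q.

Coefficient matrix A = [[1, -5], [10, -9]].
Characteristic polynomial det(A - λI) = λ^2 + 8λ + 41 = 0.
Eigenvalues λ = -4 ± 5i (complex conjugate pair).
For λ=-4+5i: an eigenvector is (0,1) - i(-1,-1) = (0 + i, 1 + i).
A real fundamental pair from Re and Im of e^((-4+5i)t)v: X_1 = e^(-4t)(cos(5t)·(0,1) + sin(5t)·(-1,-1)), X_2 = e^(-4t)(sin(5t)·(0,1) - cos(5t)·(-1,-1)).
General solution: C_1X_1 + C_2X_2.

p(t) = -C_1e^(-4t)sin(5t) + C_2e^(-4t)cos(5t), q(t) = -C_1e^(-4t)sin(5t) + C_1e^(-4t)cos(5t) + C_2e^(-4t)sin(5t) + C_2e^(-4t)cos(5t)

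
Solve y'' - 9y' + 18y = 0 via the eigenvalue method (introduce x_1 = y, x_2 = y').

y(t) = c_1e^(3t) + c_2e^(6t)

Let x_1 = y, x_2 = y'. Then x_1' = x_2 and x_2' = -18x_1 + 9x_2.
A = [[0,1],[-18,9]]; det(A-λI) = λ^2 - 9λ + 18.
Eigenvalues λ = 3, 6 with eigenvectors (1,3), (1,6).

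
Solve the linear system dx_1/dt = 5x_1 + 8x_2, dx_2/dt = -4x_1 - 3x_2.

Coefficient matrix A = [[5, 8], [-4, -3]].
Characteristic polynomial det(A - λI) = λ^2 - 2λ + 17 = 0.
Eigenvalues λ = 1 ± 4i (complex conjugate pair).
For λ=1+4i: an eigenvector is (1,0) - i(1,-1) = (1 - i, 0 + i).
A real fundamental pair from Re and Im of e^((1+4i)t)v: X_1 = e^(t)(cos(4t)·(1,0) + sin(4t)·(1,-1)), X_2 = e^(t)(sin(4t)·(1,0) - cos(4t)·(1,-1)).
General solution: C_1X_1 + C_2X_2.

x_1(t) = C_1e^(t)sin(4t) + C_1e^(t)cos(4t) + C_2e^(t)sin(4t) - C_2e^(t)cos(4t), x_2(t) = -C_1e^(t)sin(4t) + C_2e^(t)cos(4t)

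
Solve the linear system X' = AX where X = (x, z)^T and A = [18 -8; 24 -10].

x(t) = C_1e^(2t) - 2C_2e^(6t), z(t) = 2C_1e^(2t) - 3C_2e^(6t)

Coefficient matrix A = [[18, -8], [24, -10]].
Characteristic polynomial det(A - λI) = λ^2 - 8λ + 12 = 0.
Eigenvalues λ = 2, 6.
For λ=2: (A-λI) row 1 is [16, -8], so an eigenvector is (1, 2).
For λ=6: (A-λI) row 1 is [12, -8], so an eigenvector is (-2, -3).
General solution: C_1e^(2t)(1,2) + C_2e^(6t)(-2,-3).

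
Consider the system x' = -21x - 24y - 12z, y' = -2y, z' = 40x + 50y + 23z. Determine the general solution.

x(t) = C_1e^(3t) + 3C_3e^(-t), y(t) = C_2e^(-2t), z(t) = -2C_1e^(3t) - 2C_2e^(-2t) - 5C_3e^(-t)

Coefficient matrix A = [[-21, -24, -12], [0, -2, 0], [40, 50, 23]].
det(A - λI) = 0 gives eigenvalues λ = 3, -2, -1.
For λ=3: eigenvector (1,0,-2).
For λ=-2: eigenvector (0,1,-2).
For λ=-1: eigenvector (3,0,-5).
General solution: C_1e^(3t)(1,0,-2) + C_2e^(-2t)(0,1,-2) + C_3e^(-t)(3,0,-5).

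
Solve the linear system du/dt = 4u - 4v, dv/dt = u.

u(t) = -2K_1e^(2t) - 2K_2te^(2t) + 3K_2e^(2t), v(t) = -K_1e^(2t) - K_2te^(2t) + 2K_2e^(2t)

Coefficient matrix A = [[4, -4], [1, 0]].
Characteristic polynomial det(A - λI) = λ^2 - 4λ + 4 = 0.
Single eigenvalue λ = 2 with algebraic multiplicity 2.
Eigenvector v = (-2,-1); generalized eigenvector w with (A-λI)w=v is (3,2).
General solution: e^(2t)[K_1·v + K_2·(t·v + w)].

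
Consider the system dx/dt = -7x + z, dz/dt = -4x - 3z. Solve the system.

x(t) = K_1e^(-5t) + K_2te^(-5t) - K_2e^(-5t), z(t) = 2K_1e^(-5t) + 2K_2te^(-5t) - K_2e^(-5t)

Coefficient matrix A = [[-7, 1], [-4, -3]].
Characteristic polynomial det(A - λI) = λ^2 + 10λ + 25 = 0.
Single eigenvalue λ = -5 with algebraic multiplicity 2.
Eigenvector v = (1,2); generalized eigenvector w with (A-λI)w=v is (-1,-1).
General solution: e^(-5t)[K_1·v + K_2·(t·v + w)].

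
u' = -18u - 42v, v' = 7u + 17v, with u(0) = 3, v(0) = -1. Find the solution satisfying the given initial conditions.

u(t) = 3e^(-4t), v(t) = -e^(-4t)

Coefficient matrix A = [[-18, -42], [7, 17]].
Characteristic polynomial det(A - λI) = λ^2 + λ - 12 = 0.
Eigenvalues λ = -4, 3.
For λ=-4: (A-λI) row 1 is [-14, -42], so an eigenvector is (-3, 1).
For λ=3: (A-λI) row 1 is [-21, -42], so an eigenvector is (-2, 1).
General solution: C_1e^(-4t)(-3,1) + C_2e^(3t)(-2,1).
Applying u(0)=3, v(0)=-1 gives C_1=-1, C_2=0.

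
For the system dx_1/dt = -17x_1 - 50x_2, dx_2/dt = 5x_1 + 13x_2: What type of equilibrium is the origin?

stable spiral

A = [[-17,-50],[5,13]]; det(A-λI) = λ^2 + 4λ + 29.
λ = -2 ± 5i: negative real part.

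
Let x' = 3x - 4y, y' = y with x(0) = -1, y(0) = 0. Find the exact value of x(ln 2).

-8

A = [[3,-4],[0,1]]; eigenvalues λ = 1, 3.
Eigenvectors: (2,1) for λ=1, (-1,0) for λ=3.
From the initial condition, c_1 = 0, c_2 = 1.
x(ln 2) = (0)(2^1)(2) + (1)(2^3)(-1) = -8.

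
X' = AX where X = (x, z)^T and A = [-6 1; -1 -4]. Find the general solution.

x(t) = -c_1e^(-5t) - c_2te^(-5t) - 2c_2e^(-5t), z(t) = -c_1e^(-5t) - c_2te^(-5t) - 3c_2e^(-5t)

Coefficient matrix A = [[-6, 1], [-1, -4]].
Characteristic polynomial det(A - λI) = λ^2 + 10λ + 25 = 0.
Single eigenvalue λ = -5 with algebraic multiplicity 2.
Eigenvector v = (-1,-1); generalized eigenvector w with (A-λI)w=v is (-2,-3).
General solution: e^(-5t)[c_1·v + c_2·(t·v + w)].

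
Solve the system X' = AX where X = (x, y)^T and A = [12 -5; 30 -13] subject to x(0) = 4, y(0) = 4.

Coefficient matrix A = [[12, -5], [30, -13]].
Characteristic polynomial det(A - λI) = λ^2 + λ - 6 = 0.
Eigenvalues λ = 2, -3.
For λ=2: (A-λI) row 1 is [10, -5], so an eigenvector is (-1, -2).
For λ=-3: (A-λI) row 1 is [15, -5], so an eigenvector is (-1, -3).
General solution: c_1e^(2t)(-1,-2) + c_2e^(-3t)(-1,-3).
Applying x(0)=4, y(0)=4 gives c_1=-8, c_2=4.

x(t) = 8e^(2t) - 4e^(-3t), y(t) = 16e^(2t) - 12e^(-3t)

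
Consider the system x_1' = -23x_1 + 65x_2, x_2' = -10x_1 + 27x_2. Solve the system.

Coefficient matrix A = [[-23, 65], [-10, 27]].
Characteristic polynomial det(A - λI) = λ^2 - 4λ + 29 = 0.
Eigenvalues λ = 2 ± 5i (complex conjugate pair).
For λ=2+5i: an eigenvector is (3,1) - i(-2,-1) = (3 + 2i, 1 + i).
A real fundamental pair from Re and Im of e^((2+5i)t)v: X_1 = e^(2t)(cos(5t)·(3,1) + sin(5t)·(-2,-1)), X_2 = e^(2t)(sin(5t)·(3,1) - cos(5t)·(-2,-1)).
General solution: K_1X_1 + K_2X_2.

x_1(t) = -2K_1e^(2t)sin(5t) + 3K_1e^(2t)cos(5t) + 3K_2e^(2t)sin(5t) + 2K_2e^(2t)cos(5t), x_2(t) = -K_1e^(2t)sin(5t) + K_1e^(2t)cos(5t) + K_2e^(2t)sin(5t) + K_2e^(2t)cos(5t)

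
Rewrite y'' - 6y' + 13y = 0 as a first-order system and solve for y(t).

y(t) = C_1e^(3t)cos(2t) + C_2e^(3t)sin(2t)

Let x_1 = y, x_2 = y'. Then x_1' = x_2 and x_2' = -13x_1 + 6x_2.
A = [[0,1],[-13,6]]; det(A-λI) = λ^2 - 6λ + 13.
Eigenvalues λ = 3 ± 2i.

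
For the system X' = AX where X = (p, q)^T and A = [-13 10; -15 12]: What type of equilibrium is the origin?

saddle

A = [[-13,10],[-15,12]]; det(A-λI) = λ^2 + λ - 6.
λ = 2, -3: opposite signs.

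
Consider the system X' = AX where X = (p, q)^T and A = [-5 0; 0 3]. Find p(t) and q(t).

Coefficient matrix A = [[-5, 0], [0, 3]].
Characteristic polynomial det(A - λI) = λ^2 + 2λ - 15 = 0.
Eigenvalues λ = 3, -5.
For λ=3: (A-λI) row 1 is [-8, 0], so an eigenvector is (0, -1).
For λ=-5: (A-λI) row 2 is [0, 8], so an eigenvector is (1, 0).
General solution: c_1e^(3t)(0,-1) + c_2e^(-5t)(1,0).

p(t) = c_2e^(-5t), q(t) = -c_1e^(3t)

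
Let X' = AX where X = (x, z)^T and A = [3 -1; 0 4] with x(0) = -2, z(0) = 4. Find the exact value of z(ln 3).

324

A = [[3,-1],[0,4]]; eigenvalues λ = 4, 3.
Eigenvectors: (-1,1) for λ=4, (-1,0) for λ=3.
From the initial condition, c_1 = 4, c_2 = -2.
z(ln 3) = (4)(3^4)(1) + (-2)(3^3)(0) = 324.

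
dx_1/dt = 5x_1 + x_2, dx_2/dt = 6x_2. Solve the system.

x_1(t) = c_1e^(5t) - c_2e^(6t), x_2(t) = -c_2e^(6t)

Coefficient matrix A = [[5, 1], [0, 6]].
Characteristic polynomial det(A - λI) = λ^2 - 11λ + 30 = 0.
Eigenvalues λ = 5, 6.
For λ=5: (A-λI) row 1 is [0, 1], so an eigenvector is (1, 0).
For λ=6: (A-λI) row 1 is [-1, 1], so an eigenvector is (-1, -1).
General solution: c_1e^(5t)(1,0) + c_2e^(6t)(-1,-1).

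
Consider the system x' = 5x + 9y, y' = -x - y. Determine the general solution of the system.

Coefficient matrix A = [[5, 9], [-1, -1]].
Characteristic polynomial det(A - λI) = λ^2 - 4λ + 4 = 0.
Single eigenvalue λ = 2 with algebraic multiplicity 2.
Eigenvector v = (-3,1); generalized eigenvector w with (A-λI)w=v is (-1,0).
General solution: e^(2t)[K_1·v + K_2·(t·v + w)].

x(t) = -3K_1e^(2t) - 3K_2te^(2t) - K_2e^(2t), y(t) = K_1e^(2t) + K_2te^(2t)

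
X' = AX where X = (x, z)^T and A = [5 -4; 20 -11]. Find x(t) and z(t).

Coefficient matrix A = [[5, -4], [20, -11]].
Characteristic polynomial det(A - λI) = λ^2 + 6λ + 25 = 0.
Eigenvalues λ = -3 ± 4i (complex conjugate pair).
For λ=-3+4i: an eigenvector is (0,1) - i(-1,-2) = (0 + i, 1 + 2i).
A real fundamental pair from Re and Im of e^((-3+4i)t)v: X_1 = e^(-3t)(cos(4t)·(0,1) + sin(4t)·(-1,-2)), X_2 = e^(-3t)(sin(4t)·(0,1) - cos(4t)·(-1,-2)).
General solution: C_1X_1 + C_2X_2.

x(t) = -C_1e^(-3t)sin(4t) + C_2e^(-3t)cos(4t), z(t) = -2C_1e^(-3t)sin(4t) + C_1e^(-3t)cos(4t) + C_2e^(-3t)sin(4t) + 2C_2e^(-3t)cos(4t)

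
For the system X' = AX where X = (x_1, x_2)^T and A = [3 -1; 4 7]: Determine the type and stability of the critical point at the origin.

A = [[3,-1],[4,7]]; det(A-λI) = λ^2 - 10λ + 25.
repeated λ = 5 with a single eigenvector.

unstable improper node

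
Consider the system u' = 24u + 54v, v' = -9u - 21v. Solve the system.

u(t) = 2C_1e^(-3t) - 3C_2e^(6t), v(t) = -C_1e^(-3t) + C_2e^(6t)

Coefficient matrix A = [[24, 54], [-9, -21]].
Characteristic polynomial det(A - λI) = λ^2 - 3λ - 18 = 0.
Eigenvalues λ = -3, 6.
For λ=-3: (A-λI) row 1 is [27, 54], so an eigenvector is (2, -1).
For λ=6: (A-λI) row 1 is [18, 54], so an eigenvector is (-3, 1).
General solution: C_1e^(-3t)(2,-1) + C_2e^(6t)(-3,1).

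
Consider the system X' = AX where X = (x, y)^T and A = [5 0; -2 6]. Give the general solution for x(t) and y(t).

Coefficient matrix A = [[5, 0], [-2, 6]].
Characteristic polynomial det(A - λI) = λ^2 - 11λ + 30 = 0.
Eigenvalues λ = 6, 5.
For λ=6: (A-λI) row 1 is [-1, 0], so an eigenvector is (0, 1).
For λ=5: (A-λI) row 2 is [-2, 1], so an eigenvector is (-1, -2).
General solution: C_1e^(6t)(0,1) + C_2e^(5t)(-1,-2).

x(t) = -C_2e^(5t), y(t) = C_1e^(6t) - 2C_2e^(5t)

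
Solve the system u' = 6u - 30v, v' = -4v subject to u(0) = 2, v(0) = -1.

u(t) = 5e^(6t) - 3e^(-4t), v(t) = -e^(-4t)

Coefficient matrix A = [[6, -30], [0, -4]].
Characteristic polynomial det(A - λI) = λ^2 - 2λ - 24 = 0.
Eigenvalues λ = 6, -4.
For λ=6: (A-λI) row 1 is [0, -30], so an eigenvector is (-1, 0).
For λ=-4: (A-λI) row 1 is [10, -30], so an eigenvector is (-3, -1).
General solution: K_1e^(6t)(-1,0) + K_2e^(-4t)(-3,-1).
Applying u(0)=2, v(0)=-1 gives K_1=-5, K_2=1.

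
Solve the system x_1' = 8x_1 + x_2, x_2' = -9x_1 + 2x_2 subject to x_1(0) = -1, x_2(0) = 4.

Coefficient matrix A = [[8, 1], [-9, 2]].
Characteristic polynomial det(A - λI) = λ^2 - 10λ + 25 = 0.
Single eigenvalue λ = 5 with algebraic multiplicity 2.
Eigenvector v = (-1,3); generalized eigenvector w with (A-λI)w=v is (0,-1).
General solution: e^(5t)[c_1·v + c_2·(t·v + w)].
Applying x_1(0)=-1, x_2(0)=4 gives c_1=1, c_2=-1.

x_1(t) = te^(5t) - e^(5t), x_2(t) = -3te^(5t) + 4e^(5t)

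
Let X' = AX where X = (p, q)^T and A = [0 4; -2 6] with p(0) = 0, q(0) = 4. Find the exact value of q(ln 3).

A = [[0,4],[-2,6]]; eigenvalues λ = 2, 4.
Eigenvectors: (2,1) for λ=2, (-1,-1) for λ=4.
From the initial condition, c_1 = -4, c_2 = -8.
q(ln 3) = (-4)(3^2)(1) + (-8)(3^4)(-1) = 612.

612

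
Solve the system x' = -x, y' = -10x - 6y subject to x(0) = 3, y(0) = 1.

x(t) = 3e^(-t), y(t) = -6e^(-t) + 7e^(-6t)

Coefficient matrix A = [[-1, 0], [-10, -6]].
Characteristic polynomial det(A - λI) = λ^2 + 7λ + 6 = 0.
Eigenvalues λ = -1, -6.
For λ=-1: (A-λI) row 2 is [-10, -5], so an eigenvector is (-1, 2).
For λ=-6: (A-λI) row 1 is [5, 0], so an eigenvector is (0, 1).
General solution: c_1e^(-t)(-1,2) + c_2e^(-6t)(0,1).
Applying x(0)=3, y(0)=1 gives c_1=-3, c_2=7.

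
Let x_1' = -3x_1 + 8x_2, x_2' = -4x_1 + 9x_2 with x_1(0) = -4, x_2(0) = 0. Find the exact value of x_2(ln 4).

4080

A = [[-3,8],[-4,9]]; eigenvalues λ = 1, 5.
Eigenvectors: (-2,-1) for λ=1, (-1,-1) for λ=5.
From the initial condition, c_1 = 4, c_2 = -4.
x_2(ln 4) = (4)(4^1)(-1) + (-4)(4^5)(-1) = 4080.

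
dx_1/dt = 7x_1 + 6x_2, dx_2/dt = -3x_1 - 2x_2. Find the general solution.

x_1(t) = C_1e^(t) - 2C_2e^(4t), x_2(t) = -C_1e^(t) + C_2e^(4t)

Coefficient matrix A = [[7, 6], [-3, -2]].
Characteristic polynomial det(A - λI) = λ^2 - 5λ + 4 = 0.
Eigenvalues λ = 1, 4.
For λ=1: (A-λI) row 1 is [6, 6], so an eigenvector is (1, -1).
For λ=4: (A-λI) row 1 is [3, 6], so an eigenvector is (-2, 1).
General solution: C_1e^(t)(1,-1) + C_2e^(4t)(-2,1).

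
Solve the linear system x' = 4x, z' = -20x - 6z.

x(t) = -C_2e^(4t), z(t) = -C_1e^(-6t) + 2C_2e^(4t)

Coefficient matrix A = [[4, 0], [-20, -6]].
Characteristic polynomial det(A - λI) = λ^2 + 2λ - 24 = 0.
Eigenvalues λ = -6, 4.
For λ=-6: (A-λI) row 1 is [10, 0], so an eigenvector is (0, -1).
For λ=4: (A-λI) row 2 is [-20, -10], so an eigenvector is (-1, 2).
General solution: C_1e^(-6t)(0,-1) + C_2e^(4t)(-1,2).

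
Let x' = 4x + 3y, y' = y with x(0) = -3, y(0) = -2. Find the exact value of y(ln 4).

-8

A = [[4,3],[0,1]]; eigenvalues λ = 1, 4.
Eigenvectors: (-1,1) for λ=1, (-1,0) for λ=4.
From the initial condition, c_1 = -2, c_2 = 5.
y(ln 4) = (-2)(4^1)(1) + (5)(4^4)(0) = -8.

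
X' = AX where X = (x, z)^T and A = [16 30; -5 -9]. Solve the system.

Coefficient matrix A = [[16, 30], [-5, -9]].
Characteristic polynomial det(A - λI) = λ^2 - 7λ + 6 = 0.
Eigenvalues λ = 1, 6.
For λ=1: (A-λI) row 1 is [15, 30], so an eigenvector is (-2, 1).
For λ=6: (A-λI) row 1 is [10, 30], so an eigenvector is (3, -1).
General solution: C_1e^(t)(-2,1) + C_2e^(6t)(3,-1).

x(t) = -2C_1e^(t) + 3C_2e^(6t), z(t) = C_1e^(t) - C_2e^(6t)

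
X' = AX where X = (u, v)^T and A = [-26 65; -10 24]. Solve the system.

Coefficient matrix A = [[-26, 65], [-10, 24]].
Characteristic polynomial det(A - λI) = λ^2 + 2λ + 26 = 0.
Eigenvalues λ = -1 ± 5i (complex conjugate pair).
For λ=-1+5i: an eigenvector is (-2,-1) - i(-3,-1) = (-2 + 3i, -1 + i).
A real fundamental pair from Re and Im of e^((-1+5i)t)v: X_1 = e^(-t)(cos(5t)·(-2,-1) + sin(5t)·(-3,-1)), X_2 = e^(-t)(sin(5t)·(-2,-1) - cos(5t)·(-3,-1)).
General solution: C_1X_1 + C_2X_2.

u(t) = -3C_1e^(-t)sin(5t) - 2C_1e^(-t)cos(5t) - 2C_2e^(-t)sin(5t) + 3C_2e^(-t)cos(5t), v(t) = -C_1e^(-t)sin(5t) - C_1e^(-t)cos(5t) - C_2e^(-t)sin(5t) + C_2e^(-t)cos(5t)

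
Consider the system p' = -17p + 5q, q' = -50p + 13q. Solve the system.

Coefficient matrix A = [[-17, 5], [-50, 13]].
Characteristic polynomial det(A - λI) = λ^2 + 4λ + 29 = 0.
Eigenvalues λ = -2 ± 5i (complex conjugate pair).
For λ=-2+5i: an eigenvector is (0,1) - i(1,3) = (0 - i, 1 - 3i).
A real fundamental pair from Re and Im of e^((-2+5i)t)v: X_1 = e^(-2t)(cos(5t)·(0,1) + sin(5t)·(1,3)), X_2 = e^(-2t)(sin(5t)·(0,1) - cos(5t)·(1,3)).
General solution: C_1X_1 + C_2X_2.

p(t) = C_1e^(-2t)sin(5t) - C_2e^(-2t)cos(5t), q(t) = 3C_1e^(-2t)sin(5t) + C_1e^(-2t)cos(5t) + C_2e^(-2t)sin(5t) - 3C_2e^(-2t)cos(5t)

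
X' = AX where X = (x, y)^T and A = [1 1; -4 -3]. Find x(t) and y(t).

x(t) = K_1e^(-t) + K_2te^(-t) - K_2e^(-t), y(t) = -2K_1e^(-t) - 2K_2te^(-t) + 3K_2e^(-t)

Coefficient matrix A = [[1, 1], [-4, -3]].
Characteristic polynomial det(A - λI) = λ^2 + 2λ + 1 = 0.
Single eigenvalue λ = -1 with algebraic multiplicity 2.
Eigenvector v = (1,-2); generalized eigenvector w with (A-λI)w=v is (-1,3).
General solution: e^(-t)[K_1·v + K_2·(t·v + w)].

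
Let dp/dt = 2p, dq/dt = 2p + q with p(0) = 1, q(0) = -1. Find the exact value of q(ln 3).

A = [[2,0],[2,1]]; eigenvalues λ = 2, 1.
Eigenvectors: (-1,-2) for λ=2, (0,-1) for λ=1.
From the initial condition, c_1 = -1, c_2 = 3.
q(ln 3) = (-1)(3^2)(-2) + (3)(3^1)(-1) = 9.

9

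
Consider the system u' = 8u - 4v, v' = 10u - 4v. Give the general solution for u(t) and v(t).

Coefficient matrix A = [[8, -4], [10, -4]].
Characteristic polynomial det(A - λI) = λ^2 - 4λ + 8 = 0.
Eigenvalues λ = 2 ± 2i (complex conjugate pair).
For λ=2+2i: an eigenvector is (-1,-1) - i(-1,-2) = (-1 + i, -1 + 2i).
A real fundamental pair from Re and Im of e^((2+2i)t)v: X_1 = e^(2t)(cos(2t)·(-1,-1) + sin(2t)·(-1,-2)), X_2 = e^(2t)(sin(2t)·(-1,-1) - cos(2t)·(-1,-2)).
General solution: c_1X_1 + c_2X_2.

u(t) = -c_1e^(2t)sin(2t) - c_1e^(2t)cos(2t) - c_2e^(2t)sin(2t) + c_2e^(2t)cos(2t), v(t) = -2c_1e^(2t)sin(2t) - c_1e^(2t)cos(2t) - c_2e^(2t)sin(2t) + 2c_2e^(2t)cos(2t)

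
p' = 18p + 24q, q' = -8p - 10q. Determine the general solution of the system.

p(t) = 3K_1e^(2t) + 2K_2e^(6t), q(t) = -2K_1e^(2t) - K_2e^(6t)

Coefficient matrix A = [[18, 24], [-8, -10]].
Characteristic polynomial det(A - λI) = λ^2 - 8λ + 12 = 0.
Eigenvalues λ = 2, 6.
For λ=2: (A-λI) row 1 is [16, 24], so an eigenvector is (3, -2).
For λ=6: (A-λI) row 1 is [12, 24], so an eigenvector is (2, -1).
General solution: K_1e^(2t)(3,-2) + K_2e^(6t)(2,-1).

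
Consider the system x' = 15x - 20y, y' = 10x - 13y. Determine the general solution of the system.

x(t) = K_1e^(t)sin(2t) + 3K_1e^(t)cos(2t) + 3K_2e^(t)sin(2t) - K_2e^(t)cos(2t), y(t) = K_1e^(t)sin(2t) + 2K_1e^(t)cos(2t) + 2K_2e^(t)sin(2t) - K_2e^(t)cos(2t)

Coefficient matrix A = [[15, -20], [10, -13]].
Characteristic polynomial det(A - λI) = λ^2 - 2λ + 5 = 0.
Eigenvalues λ = 1 ± 2i (complex conjugate pair).
For λ=1+2i: an eigenvector is (3,2) - i(1,1) = (3 - i, 2 - i).
A real fundamental pair from Re and Im of e^((1+2i)t)v: X_1 = e^(t)(cos(2t)·(3,2) + sin(2t)·(1,1)), X_2 = e^(t)(sin(2t)·(3,2) - cos(2t)·(1,1)).
General solution: K_1X_1 + K_2X_2.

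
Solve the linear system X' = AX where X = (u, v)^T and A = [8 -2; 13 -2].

u(t) = -c_1e^(3t)sin(t) + c_1e^(3t)cos(t) + c_2e^(3t)sin(t) + c_2e^(3t)cos(t), v(t) = -2c_1e^(3t)sin(t) + 3c_1e^(3t)cos(t) + 3c_2e^(3t)sin(t) + 2c_2e^(3t)cos(t)

Coefficient matrix A = [[8, -2], [13, -2]].
Characteristic polynomial det(A - λI) = λ^2 - 6λ + 10 = 0.
Eigenvalues λ = 3 ± i (complex conjugate pair).
For λ=3+i: an eigenvector is (1,3) - i(-1,-2) = (1 + i, 3 + 2i).
A real fundamental pair from Re and Im of e^((3+i)t)v: X_1 = e^(3t)(cos(t)·(1,3) + sin(t)·(-1,-2)), X_2 = e^(3t)(sin(t)·(1,3) - cos(t)·(-1,-2)).
General solution: c_1X_1 + c_2X_2.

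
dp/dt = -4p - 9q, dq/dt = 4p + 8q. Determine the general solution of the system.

p(t) = -3K_1e^(2t) - 3K_2te^(2t) + 2K_2e^(2t), q(t) = 2K_1e^(2t) + 2K_2te^(2t) - K_2e^(2t)

Coefficient matrix A = [[-4, -9], [4, 8]].
Characteristic polynomial det(A - λI) = λ^2 - 4λ + 4 = 0.
Single eigenvalue λ = 2 with algebraic multiplicity 2.
Eigenvector v = (-3,2); generalized eigenvector w with (A-λI)w=v is (2,-1).
General solution: e^(2t)[K_1·v + K_2·(t·v + w)].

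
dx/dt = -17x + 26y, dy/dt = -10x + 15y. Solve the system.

x(t) = -3K_1e^(-t)sin(2t) + 2K_1e^(-t)cos(2t) + 2K_2e^(-t)sin(2t) + 3K_2e^(-t)cos(2t), y(t) = -2K_1e^(-t)sin(2t) + K_1e^(-t)cos(2t) + K_2e^(-t)sin(2t) + 2K_2e^(-t)cos(2t)

Coefficient matrix A = [[-17, 26], [-10, 15]].
Characteristic polynomial det(A - λI) = λ^2 + 2λ + 5 = 0.
Eigenvalues λ = -1 ± 2i (complex conjugate pair).
For λ=-1+2i: an eigenvector is (2,1) - i(-3,-2) = (2 + 3i, 1 + 2i).
A real fundamental pair from Re and Im of e^((-1+2i)t)v: X_1 = e^(-t)(cos(2t)·(2,1) + sin(2t)·(-3,-2)), X_2 = e^(-t)(sin(2t)·(2,1) - cos(2t)·(-3,-2)).
General solution: K_1X_1 + K_2X_2.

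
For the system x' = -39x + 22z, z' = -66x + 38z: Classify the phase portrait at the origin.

A = [[-39,22],[-66,38]]; det(A-λI) = λ^2 + λ - 30.
λ = 5, -6: opposite signs.

saddle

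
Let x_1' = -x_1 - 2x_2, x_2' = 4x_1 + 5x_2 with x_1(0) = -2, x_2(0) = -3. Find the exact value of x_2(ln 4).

A = [[-1,-2],[4,5]]; eigenvalues λ = 1, 3.
Eigenvectors: (-1,1) for λ=1, (1,-2) for λ=3.
From the initial condition, c_1 = 7, c_2 = 5.
x_2(ln 4) = (7)(4^1)(1) + (5)(4^3)(-2) = -612.

-612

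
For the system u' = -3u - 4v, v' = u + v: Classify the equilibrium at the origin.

A = [[-3,-4],[1,1]]; det(A-λI) = λ^2 + 2λ + 1.
repeated λ = -1 with a single eigenvector.

stable improper node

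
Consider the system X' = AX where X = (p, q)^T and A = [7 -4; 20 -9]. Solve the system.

p(t) = C_1e^(-t)sin(4t) - C_2e^(-t)cos(4t), q(t) = 2C_1e^(-t)sin(4t) - C_1e^(-t)cos(4t) - C_2e^(-t)sin(4t) - 2C_2e^(-t)cos(4t)

Coefficient matrix A = [[7, -4], [20, -9]].
Characteristic polynomial det(A - λI) = λ^2 + 2λ + 17 = 0.
Eigenvalues λ = -1 ± 4i (complex conjugate pair).
For λ=-1+4i: an eigenvector is (0,-1) - i(1,2) = (0 - i, -1 - 2i).
A real fundamental pair from Re and Im of e^((-1+4i)t)v: X_1 = e^(-t)(cos(4t)·(0,-1) + sin(4t)·(1,2)), X_2 = e^(-t)(sin(4t)·(0,-1) - cos(4t)·(1,2)).
General solution: C_1X_1 + C_2X_2.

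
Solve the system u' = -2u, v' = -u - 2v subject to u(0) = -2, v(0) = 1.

Coefficient matrix A = [[-2, 0], [-1, -2]].
Characteristic polynomial det(A - λI) = λ^2 + 4λ + 4 = 0.
Single eigenvalue λ = -2 with algebraic multiplicity 2.
Eigenvector v = (0,1); generalized eigenvector w with (A-λI)w=v is (-1,0).
General solution: e^(-2t)[C_1·v + C_2·(t·v + w)].
Applying u(0)=-2, v(0)=1 gives C_1=1, C_2=2.

u(t) = -2e^(-2t), v(t) = 2te^(-2t) + e^(-2t)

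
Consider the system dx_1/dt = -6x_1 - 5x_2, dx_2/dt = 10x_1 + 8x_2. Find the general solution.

x_1(t) = -C_1e^(t)sin(t) - 2C_1e^(t)cos(t) - 2C_2e^(t)sin(t) + C_2e^(t)cos(t), x_2(t) = C_1e^(t)sin(t) + 3C_1e^(t)cos(t) + 3C_2e^(t)sin(t) - C_2e^(t)cos(t)

Coefficient matrix A = [[-6, -5], [10, 8]].
Characteristic polynomial det(A - λI) = λ^2 - 2λ + 2 = 0.
Eigenvalues λ = 1 ± i (complex conjugate pair).
For λ=1+i: an eigenvector is (-2,3) - i(-1,1) = (-2 + i, 3 - i).
A real fundamental pair from Re and Im of e^((1+i)t)v: X_1 = e^(t)(cos(t)·(-2,3) + sin(t)·(-1,1)), X_2 = e^(t)(sin(t)·(-2,3) - cos(t)·(-1,1)).
General solution: C_1X_1 + C_2X_2.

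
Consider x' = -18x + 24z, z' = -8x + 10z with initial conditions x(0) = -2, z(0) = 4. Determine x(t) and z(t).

Coefficient matrix A = [[-18, 24], [-8, 10]].
Characteristic polynomial det(A - λI) = λ^2 + 8λ + 12 = 0.
Eigenvalues λ = -6, -2.
For λ=-6: (A-λI) row 1 is [-12, 24], so an eigenvector is (2, 1).
For λ=-2: (A-λI) row 1 is [-16, 24], so an eigenvector is (-3, -2).
General solution: c_1e^(-6t)(2,1) + c_2e^(-2t)(-3,-2).
Applying x(0)=-2, z(0)=4 gives c_1=-16, c_2=-10.

x(t) = 30e^(-2t) - 32e^(-6t), z(t) = 20e^(-2t) - 16e^(-6t)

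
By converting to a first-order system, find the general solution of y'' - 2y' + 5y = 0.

y(t) = K_1e^(t)cos(2t) + K_2e^(t)sin(2t)

Let x_1 = y, x_2 = y'. Then x_1' = x_2 and x_2' = -5x_1 + 2x_2.
A = [[0,1],[-5,2]]; det(A-λI) = λ^2 - 2λ + 5.
Eigenvalues λ = 1 ± 2i.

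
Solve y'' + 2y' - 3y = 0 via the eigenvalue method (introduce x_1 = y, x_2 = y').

Let x_1 = y, x_2 = y'. Then x_1' = x_2 and x_2' = 3x_1 - 2x_2.
A = [[0,1],[3,-2]]; det(A-λI) = λ^2 + 2λ - 3.
Eigenvalues λ = 1, -3 with eigenvectors (1,1), (1,-3).

y(t) = K_1e^(t) + K_2e^(-3t)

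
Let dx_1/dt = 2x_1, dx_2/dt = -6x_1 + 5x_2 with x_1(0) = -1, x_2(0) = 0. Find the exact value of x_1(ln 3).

A = [[2,0],[-6,5]]; eigenvalues λ = 2, 5.
Eigenvectors: (-1,-2) for λ=2, (0,1) for λ=5.
From the initial condition, c_1 = 1, c_2 = 2.
x_1(ln 3) = (1)(3^2)(-1) + (2)(3^5)(0) = -9.

-9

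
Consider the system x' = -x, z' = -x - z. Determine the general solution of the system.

Coefficient matrix A = [[-1, 0], [-1, -1]].
Characteristic polynomial det(A - λI) = λ^2 + 2λ + 1 = 0.
Single eigenvalue λ = -1 with algebraic multiplicity 2.
Eigenvector v = (0,-1); generalized eigenvector w with (A-λI)w=v is (1,2).
General solution: e^(-t)[c_1·v + c_2·(t·v + w)].

x(t) = c_2e^(-t), z(t) = -c_1e^(-t) - c_2te^(-t) + 2c_2e^(-t)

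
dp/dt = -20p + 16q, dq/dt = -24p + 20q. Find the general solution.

Coefficient matrix A = [[-20, 16], [-24, 20]].
Characteristic polynomial det(A - λI) = λ^2 - 16 = 0.
Eigenvalues λ = -4, 4.
For λ=-4: (A-λI) row 1 is [-16, 16], so an eigenvector is (1, 1).
For λ=4: (A-λI) row 1 is [-24, 16], so an eigenvector is (2, 3).
General solution: C_1e^(-4t)(1,1) + C_2e^(4t)(2,3).

p(t) = C_1e^(-4t) + 2C_2e^(4t), q(t) = C_1e^(-4t) + 3C_2e^(4t)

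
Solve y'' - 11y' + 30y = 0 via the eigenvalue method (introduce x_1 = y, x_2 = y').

y(t) = K_1e^(5t) + K_2e^(6t)

Let x_1 = y, x_2 = y'. Then x_1' = x_2 and x_2' = -30x_1 + 11x_2.
A = [[0,1],[-30,11]]; det(A-λI) = λ^2 - 11λ + 30.
Eigenvalues λ = 5, 6 with eigenvectors (1,5), (1,6).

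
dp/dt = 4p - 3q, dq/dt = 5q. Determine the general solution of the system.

Coefficient matrix A = [[4, -3], [0, 5]].
Characteristic polynomial det(A - λI) = λ^2 - 9λ + 20 = 0.
Eigenvalues λ = 5, 4.
For λ=5: (A-λI) row 1 is [-1, -3], so an eigenvector is (-3, 1).
For λ=4: (A-λI) row 1 is [0, -3], so an eigenvector is (1, 0).
General solution: C_1e^(5t)(-3,1) + C_2e^(4t)(1,0).

p(t) = -3C_1e^(5t) + C_2e^(4t), q(t) = C_1e^(5t)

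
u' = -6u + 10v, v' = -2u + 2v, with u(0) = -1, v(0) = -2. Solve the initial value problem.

Coefficient matrix A = [[-6, 10], [-2, 2]].
Characteristic polynomial det(A - λI) = λ^2 + 4λ + 8 = 0.
Eigenvalues λ = -2 ± 2i (complex conjugate pair).
For λ=-2+2i: an eigenvector is (2,1) - i(1,0) = (2 - i, 1).
A real fundamental pair from Re and Im of e^((-2+2i)t)v: X_1 = e^(-2t)(cos(2t)·(2,1) + sin(2t)·(1,0)), X_2 = e^(-2t)(sin(2t)·(2,1) - cos(2t)·(1,0)).
General solution: C_1X_1 + C_2X_2.
Applying u(0)=-1, v(0)=-2 gives C_1=-2, C_2=-3.

u(t) = -8e^(-2t)sin(2t) - e^(-2t)cos(2t), v(t) = -3e^(-2t)sin(2t) - 2e^(-2t)cos(2t)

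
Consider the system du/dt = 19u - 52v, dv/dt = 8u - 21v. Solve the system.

Coefficient matrix A = [[19, -52], [8, -21]].
Characteristic polynomial det(A - λI) = λ^2 + 2λ + 17 = 0.
Eigenvalues λ = -1 ± 4i (complex conjugate pair).
For λ=-1+4i: an eigenvector is (-3,-1) - i(-2,-1) = (-3 + 2i, -1 + i).
A real fundamental pair from Re and Im of e^((-1+4i)t)v: X_1 = e^(-t)(cos(4t)·(-3,-1) + sin(4t)·(-2,-1)), X_2 = e^(-t)(sin(4t)·(-3,-1) - cos(4t)·(-2,-1)).
General solution: C_1X_1 + C_2X_2.

u(t) = -2C_1e^(-t)sin(4t) - 3C_1e^(-t)cos(4t) - 3C_2e^(-t)sin(4t) + 2C_2e^(-t)cos(4t), v(t) = -C_1e^(-t)sin(4t) - C_1e^(-t)cos(4t) - C_2e^(-t)sin(4t) + C_2e^(-t)cos(4t)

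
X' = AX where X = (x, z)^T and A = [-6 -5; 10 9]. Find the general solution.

Coefficient matrix A = [[-6, -5], [10, 9]].
Characteristic polynomial det(A - λI) = λ^2 - 3λ - 4 = 0.
Eigenvalues λ = 4, -1.
For λ=4: (A-λI) row 1 is [-10, -5], so an eigenvector is (1, -2).
For λ=-1: (A-λI) row 1 is [-5, -5], so an eigenvector is (-1, 1).
General solution: K_1e^(4t)(1,-2) + K_2e^(-t)(-1,1).

x(t) = K_1e^(4t) - K_2e^(-t), z(t) = -2K_1e^(4t) + K_2e^(-t)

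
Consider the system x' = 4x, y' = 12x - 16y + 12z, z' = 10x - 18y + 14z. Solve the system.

x(t) = C_1e^(4t), y(t) = 2C_2e^(2t) + C_3e^(-4t), z(t) = -C_1e^(4t) + 3C_2e^(2t) + C_3e^(-4t)

Coefficient matrix A = [[4, 0, 0], [12, -16, 12], [10, -18, 14]].
det(A - λI) = 0 gives eigenvalues λ = 4, 2, -4.
For λ=4: eigenvector (1,0,-1).
For λ=2: eigenvector (0,2,3).
For λ=-4: eigenvector (0,1,1).
General solution: C_1e^(4t)(1,0,-1) + C_2e^(2t)(0,2,3) + C_3e^(-4t)(0,1,1).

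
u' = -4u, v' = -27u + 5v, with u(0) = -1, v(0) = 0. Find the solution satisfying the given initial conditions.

u(t) = -e^(-4t), v(t) = 3e^(5t) - 3e^(-4t)

Coefficient matrix A = [[-4, 0], [-27, 5]].
Characteristic polynomial det(A - λI) = λ^2 - λ - 20 = 0.
Eigenvalues λ = -4, 5.
For λ=-4: (A-λI) row 2 is [-27, 9], so an eigenvector is (1, 3).
For λ=5: (A-λI) row 1 is [-9, 0], so an eigenvector is (0, -1).
General solution: C_1e^(-4t)(1,3) + C_2e^(5t)(0,-1).
Applying u(0)=-1, v(0)=0 gives C_1=-1, C_2=-3.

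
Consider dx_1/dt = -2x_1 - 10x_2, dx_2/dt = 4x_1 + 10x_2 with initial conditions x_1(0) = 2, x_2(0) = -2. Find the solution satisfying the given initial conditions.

Coefficient matrix A = [[-2, -10], [4, 10]].
Characteristic polynomial det(A - λI) = λ^2 - 8λ + 20 = 0.
Eigenvalues λ = 4 ± 2i (complex conjugate pair).
For λ=4+2i: an eigenvector is (1,-1) - i(2,-1) = (1 - 2i, -1 + i).
A real fundamental pair from Re and Im of e^((4+2i)t)v: X_1 = e^(4t)(cos(2t)·(1,-1) + sin(2t)·(2,-1)), X_2 = e^(4t)(sin(2t)·(1,-1) - cos(2t)·(2,-1)).
General solution: C_1X_1 + C_2X_2.
Applying x_1(0)=2, x_2(0)=-2 gives C_1=2, C_2=0.

x_1(t) = 4e^(4t)sin(2t) + 2e^(4t)cos(2t), x_2(t) = -2e^(4t)sin(2t) - 2e^(4t)cos(2t)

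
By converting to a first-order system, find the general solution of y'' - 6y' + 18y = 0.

y(t) = c_1e^(3t)cos(3t) + c_2e^(3t)sin(3t)

Let x_1 = y, x_2 = y'. Then x_1' = x_2 and x_2' = -18x_1 + 6x_2.
A = [[0,1],[-18,6]]; det(A-λI) = λ^2 - 6λ + 18.
Eigenvalues λ = 3 ± 3i.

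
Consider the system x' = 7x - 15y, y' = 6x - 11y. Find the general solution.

Coefficient matrix A = [[7, -15], [6, -11]].
Characteristic polynomial det(A - λI) = λ^2 + 4λ + 13 = 0.
Eigenvalues λ = -2 ± 3i (complex conjugate pair).
For λ=-2+3i: an eigenvector is (1,1) - i(-2,-1) = (1 + 2i, 1 + i).
A real fundamental pair from Re and Im of e^((-2+3i)t)v: X_1 = e^(-2t)(cos(3t)·(1,1) + sin(3t)·(-2,-1)), X_2 = e^(-2t)(sin(3t)·(1,1) - cos(3t)·(-2,-1)).
General solution: C_1X_1 + C_2X_2.

x(t) = -2C_1e^(-2t)sin(3t) + C_1e^(-2t)cos(3t) + C_2e^(-2t)sin(3t) + 2C_2e^(-2t)cos(3t), y(t) = -C_1e^(-2t)sin(3t) + C_1e^(-2t)cos(3t) + C_2e^(-2t)sin(3t) + C_2e^(-2t)cos(3t)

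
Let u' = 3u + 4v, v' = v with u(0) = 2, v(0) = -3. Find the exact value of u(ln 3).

A = [[3,4],[0,1]]; eigenvalues λ = 3, 1.
Eigenvectors: (-1,0) for λ=3, (-2,1) for λ=1.
From the initial condition, c_1 = 4, c_2 = -3.
u(ln 3) = (4)(3^3)(-1) + (-3)(3^1)(-2) = -90.

-90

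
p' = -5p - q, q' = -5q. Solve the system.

Coefficient matrix A = [[-5, -1], [0, -5]].
Characteristic polynomial det(A - λI) = λ^2 + 10λ + 25 = 0.
Single eigenvalue λ = -5 with algebraic multiplicity 2.
Eigenvector v = (-1,0); generalized eigenvector w with (A-λI)w=v is (2,1).
General solution: e^(-5t)[K_1·v + K_2·(t·v + w)].

p(t) = -K_1e^(-5t) - K_2te^(-5t) + 2K_2e^(-5t), q(t) = K_2e^(-5t)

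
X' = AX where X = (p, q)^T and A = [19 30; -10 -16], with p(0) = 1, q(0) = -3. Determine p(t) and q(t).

p(t) = -14e^(4t) + 15e^(-t), q(t) = 7e^(4t) - 10e^(-t)

Coefficient matrix A = [[19, 30], [-10, -16]].
Characteristic polynomial det(A - λI) = λ^2 - 3λ - 4 = 0.
Eigenvalues λ = 4, -1.
For λ=4: (A-λI) row 1 is [15, 30], so an eigenvector is (-2, 1).
For λ=-1: (A-λI) row 1 is [20, 30], so an eigenvector is (3, -2).
General solution: C_1e^(4t)(-2,1) + C_2e^(-t)(3,-2).
Applying p(0)=1, q(0)=-3 gives C_1=7, C_2=5.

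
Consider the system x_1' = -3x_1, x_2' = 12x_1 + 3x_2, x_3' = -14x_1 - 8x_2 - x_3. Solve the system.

x_1(t) = K_1e^(-3t), x_2(t) = -2K_1e^(-3t) + K_2e^(3t), x_3(t) = -K_1e^(-3t) - 2K_2e^(3t) + K_3e^(-t)

Coefficient matrix A = [[-3, 0, 0], [12, 3, 0], [-14, -8, -1]].
det(A - λI) = 0 gives eigenvalues λ = -3, 3, -1.
For λ=-3: eigenvector (1,-2,-1).
For λ=3: eigenvector (0,1,-2).
For λ=-1: eigenvector (0,0,1).
General solution: K_1e^(-3t)(1,-2,-1) + K_2e^(3t)(0,1,-2) + K_3e^(-t)(0,0,1).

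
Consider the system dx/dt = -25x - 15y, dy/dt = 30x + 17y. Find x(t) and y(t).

x(t) = -c_1e^(-4t)sin(3t) - 2c_1e^(-4t)cos(3t) - 2c_2e^(-4t)sin(3t) + c_2e^(-4t)cos(3t), y(t) = c_1e^(-4t)sin(3t) + 3c_1e^(-4t)cos(3t) + 3c_2e^(-4t)sin(3t) - c_2e^(-4t)cos(3t)

Coefficient matrix A = [[-25, -15], [30, 17]].
Characteristic polynomial det(A - λI) = λ^2 + 8λ + 25 = 0.
Eigenvalues λ = -4 ± 3i (complex conjugate pair).
For λ=-4+3i: an eigenvector is (-2,3) - i(-1,1) = (-2 + i, 3 - i).
A real fundamental pair from Re and Im of e^((-4+3i)t)v: X_1 = e^(-4t)(cos(3t)·(-2,3) + sin(3t)·(-1,1)), X_2 = e^(-4t)(sin(3t)·(-2,3) - cos(3t)·(-1,1)).
General solution: c_1X_1 + c_2X_2.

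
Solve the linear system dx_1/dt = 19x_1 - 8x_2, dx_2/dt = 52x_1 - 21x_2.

Coefficient matrix A = [[19, -8], [52, -21]].
Characteristic polynomial det(A - λI) = λ^2 + 2λ + 17 = 0.
Eigenvalues λ = -1 ± 4i (complex conjugate pair).
For λ=-1+4i: an eigenvector is (-1,-2) - i(-1,-3) = (-1 + i, -2 + 3i).
A real fundamental pair from Re and Im of e^((-1+4i)t)v: X_1 = e^(-t)(cos(4t)·(-1,-2) + sin(4t)·(-1,-3)), X_2 = e^(-t)(sin(4t)·(-1,-2) - cos(4t)·(-1,-3)).
General solution: C_1X_1 + C_2X_2.

x_1(t) = -C_1e^(-t)sin(4t) - C_1e^(-t)cos(4t) - C_2e^(-t)sin(4t) + C_2e^(-t)cos(4t), x_2(t) = -3C_1e^(-t)sin(4t) - 2C_1e^(-t)cos(4t) - 2C_2e^(-t)sin(4t) + 3C_2e^(-t)cos(4t)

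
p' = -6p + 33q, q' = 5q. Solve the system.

p(t) = C_1e^(-6t) + 3C_2e^(5t), q(t) = C_2e^(5t)

Coefficient matrix A = [[-6, 33], [0, 5]].
Characteristic polynomial det(A - λI) = λ^2 + λ - 30 = 0.
Eigenvalues λ = -6, 5.
For λ=-6: (A-λI) row 1 is [0, 33], so an eigenvector is (1, 0).
For λ=5: (A-λI) row 1 is [-11, 33], so an eigenvector is (3, 1).
General solution: C_1e^(-6t)(1,0) + C_2e^(5t)(3,1).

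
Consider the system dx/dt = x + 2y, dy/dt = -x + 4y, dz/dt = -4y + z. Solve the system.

x(t) = 2C_1e^(2t) + C_3e^(3t), y(t) = C_1e^(2t) + C_3e^(3t), z(t) = -4C_1e^(2t) + C_2e^(t) - 2C_3e^(3t)

Coefficient matrix A = [[1, 2, 0], [-1, 4, 0], [0, -4, 1]].
det(A - λI) = 0 gives eigenvalues λ = 2, 1, 3.
For λ=2: eigenvector (2,1,-4).
For λ=1: eigenvector (0,0,1).
For λ=3: eigenvector (1,1,-2).
General solution: C_1e^(2t)(2,1,-4) + C_2e^(t)(0,0,1) + C_3e^(3t)(1,1,-2).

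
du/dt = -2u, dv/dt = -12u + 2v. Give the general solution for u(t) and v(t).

Coefficient matrix A = [[-2, 0], [-12, 2]].
Characteristic polynomial det(A - λI) = λ^2 - 4 = 0.
Eigenvalues λ = -2, 2.
For λ=-2: (A-λI) row 2 is [-12, 4], so an eigenvector is (-1, -3).
For λ=2: (A-λI) row 1 is [-4, 0], so an eigenvector is (0, -1).
General solution: c_1e^(-2t)(-1,-3) + c_2e^(2t)(0,-1).

u(t) = -c_1e^(-2t), v(t) = -3c_1e^(-2t) - c_2e^(2t)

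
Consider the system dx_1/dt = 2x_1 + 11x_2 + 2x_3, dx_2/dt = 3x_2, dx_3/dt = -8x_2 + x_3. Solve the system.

x_1(t) = C_1e^(2t) + 3C_2e^(3t) - 2C_3e^(t), x_2(t) = C_2e^(3t), x_3(t) = -4C_2e^(3t) + C_3e^(t)

Coefficient matrix A = [[2, 11, 2], [0, 3, 0], [0, -8, 1]].
det(A - λI) = 0 gives eigenvalues λ = 2, 3, 1.
For λ=2: eigenvector (1,0,0).
For λ=3: eigenvector (3,1,-4).
For λ=1: eigenvector (-2,0,1).
General solution: C_1e^(2t)(1,0,0) + C_2e^(3t)(3,1,-4) + C_3e^(t)(-2,0,1).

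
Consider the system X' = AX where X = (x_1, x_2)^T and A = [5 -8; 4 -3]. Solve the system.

x_1(t) = -c_1e^(t)sin(4t) + c_1e^(t)cos(4t) + c_2e^(t)sin(4t) + c_2e^(t)cos(4t), x_2(t) = c_1e^(t)cos(4t) + c_2e^(t)sin(4t)

Coefficient matrix A = [[5, -8], [4, -3]].
Characteristic polynomial det(A - λI) = λ^2 - 2λ + 17 = 0.
Eigenvalues λ = 1 ± 4i (complex conjugate pair).
For λ=1+4i: an eigenvector is (1,1) - i(-1,0) = (1 + i, 1).
A real fundamental pair from Re and Im of e^((1+4i)t)v: X_1 = e^(t)(cos(4t)·(1,1) + sin(4t)·(-1,0)), X_2 = e^(t)(sin(4t)·(1,1) - cos(4t)·(-1,0)).
General solution: c_1X_1 + c_2X_2.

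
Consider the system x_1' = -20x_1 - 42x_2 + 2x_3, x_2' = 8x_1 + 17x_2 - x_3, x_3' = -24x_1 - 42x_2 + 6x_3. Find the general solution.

x_1(t) = -2c_1e^(4t) - 2c_2e^(3t) + 3c_3e^(-4t), x_2(t) = c_1e^(4t) + c_2e^(3t) - c_3e^(-4t), x_3(t) = -3c_1e^(4t) - 2c_2e^(3t) + 3c_3e^(-4t)

Coefficient matrix A = [[-20, -42, 2], [8, 17, -1], [-24, -42, 6]].
det(A - λI) = 0 gives eigenvalues λ = 4, 3, -4.
For λ=4: eigenvector (-2,1,-3).
For λ=3: eigenvector (-2,1,-2).
For λ=-4: eigenvector (3,-1,3).
General solution: c_1e^(4t)(-2,1,-3) + c_2e^(3t)(-2,1,-2) + c_3e^(-4t)(3,-1,3).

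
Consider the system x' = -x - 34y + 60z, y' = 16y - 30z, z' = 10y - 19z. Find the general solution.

x(t) = c_1e^(-t) + 6c_2e^(-4t) - 4c_3e^(t), y(t) = -3c_2e^(-4t) + 2c_3e^(t), z(t) = -2c_2e^(-4t) + c_3e^(t)

Coefficient matrix A = [[-1, -34, 60], [0, 16, -30], [0, 10, -19]].
det(A - λI) = 0 gives eigenvalues λ = -1, -4, 1.
For λ=-1: eigenvector (1,0,0).
For λ=-4: eigenvector (6,-3,-2).
For λ=1: eigenvector (-4,2,1).
General solution: c_1e^(-t)(1,0,0) + c_2e^(-4t)(6,-3,-2) + c_3e^(t)(-4,2,1).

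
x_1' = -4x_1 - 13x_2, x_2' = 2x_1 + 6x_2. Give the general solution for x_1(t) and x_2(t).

x_1(t) = -3c_1e^(t)sin(t) - 2c_1e^(t)cos(t) - 2c_2e^(t)sin(t) + 3c_2e^(t)cos(t), x_2(t) = c_1e^(t)sin(t) + c_1e^(t)cos(t) + c_2e^(t)sin(t) - c_2e^(t)cos(t)

Coefficient matrix A = [[-4, -13], [2, 6]].
Characteristic polynomial det(A - λI) = λ^2 - 2λ + 2 = 0.
Eigenvalues λ = 1 ± i (complex conjugate pair).
For λ=1+i: an eigenvector is (-2,1) - i(-3,1) = (-2 + 3i, 1 - i).
A real fundamental pair from Re and Im of e^((1+i)t)v: X_1 = e^(t)(cos(t)·(-2,1) + sin(t)·(-3,1)), X_2 = e^(t)(sin(t)·(-2,1) - cos(t)·(-3,1)).
General solution: c_1X_1 + c_2X_2.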